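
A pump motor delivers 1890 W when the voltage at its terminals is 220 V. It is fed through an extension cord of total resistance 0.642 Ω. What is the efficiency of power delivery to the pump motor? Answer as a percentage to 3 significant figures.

97.6 %

I = P / V = 1890 / 220 = 8.591 A through the extension cord.
P_line = I² R_line = (8.591)² × 0.642 = 47.38 W
P_source = P_load + P_line = 1890 + 47.38 = 1937 W
η = P_load / P_source = 1890 / 1937 = 0.9755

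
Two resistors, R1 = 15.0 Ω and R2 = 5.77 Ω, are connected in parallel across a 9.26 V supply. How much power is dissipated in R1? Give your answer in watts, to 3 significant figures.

5.72 W

The supply voltage appears across each parallel branch — just use P = V²/R1.
P_R1 = V² / R1 = (9.26)² / 15.0 Ω = 5.717 W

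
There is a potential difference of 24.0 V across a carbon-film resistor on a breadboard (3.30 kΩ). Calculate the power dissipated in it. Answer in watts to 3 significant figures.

We know the drop across the element and its resistance — P = V²/R, one step.
P = (24.0 V)² / 3300 Ω = 0.1745 W

0.175 W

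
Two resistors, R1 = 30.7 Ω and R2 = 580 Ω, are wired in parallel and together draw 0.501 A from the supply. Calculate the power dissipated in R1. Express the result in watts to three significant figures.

6.95 W

The branches share the same voltage, but only the total current is given — find V from the equivalent resistance first.
1/R_eq = 1/30.7 + 1/580 ⇒ R_eq = 29.16 Ω
V = I_total × R_eq = 0.5010 × 29.16 = 14.61 V
P_R1 = V² / R1 = (14.61)² / 30.7 = 6.950 W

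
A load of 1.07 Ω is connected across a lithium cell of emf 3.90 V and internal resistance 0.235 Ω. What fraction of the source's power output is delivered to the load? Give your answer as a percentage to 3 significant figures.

The source delivers εI, of which I²R reaches the load and I²r is lost; since I is common, η = R/(R+r).
η = R / (R + r) = 1.07 / (1.07 + 0.235) = 0.8199

82.0 %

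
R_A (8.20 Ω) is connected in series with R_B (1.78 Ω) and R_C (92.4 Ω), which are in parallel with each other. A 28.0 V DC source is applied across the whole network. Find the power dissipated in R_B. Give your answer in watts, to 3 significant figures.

13.6 W

Replace R_B and R_C with their parallel equivalent so the circuit becomes R_A in series with R_p.
R_p = (1.78×92.4)/(1.78+92.4) = 1.746 Ω
R_total = 8.20 + 1.746 = 9.946 Ω
I = V / R_total = 28.0 / 9.946 = 2.815 A
Voltage across the parallel pair: V_p = I × R_p = 2.815 × 1.746 = 4.916 V
R_B sees V_p directly, so P = V_p² / R_B.
P_R_B = (4.916)² / 1.78 = 13.58 W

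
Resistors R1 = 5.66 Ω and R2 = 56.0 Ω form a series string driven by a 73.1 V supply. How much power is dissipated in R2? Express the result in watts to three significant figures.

78.7 W

Every series element carries the same I. Get I from the total resistance, then P = I² × R2.
R_total = 5.66 + 56.0 = 61.66 Ω
I = V / R_total = 73.1 / 61.66 = 1.186 A
P_R2 = I² × R2 = (1.186)² × 56.0 = 78.71 W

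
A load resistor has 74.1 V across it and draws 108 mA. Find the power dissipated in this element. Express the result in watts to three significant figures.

8.00 W

Both the voltage across and the current through the element are known, so P = V I applies directly.
P = 74.1 V × 0.1080 A = 8.003 W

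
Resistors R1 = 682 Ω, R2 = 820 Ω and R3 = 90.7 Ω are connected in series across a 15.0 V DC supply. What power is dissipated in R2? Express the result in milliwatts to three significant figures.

72.7 mW

Since the resistors are in series they all carry the loop current I = V/R_total; the power in any one is I²R.
R_total = 682 + 820 + 90.7 = 1593 Ω
I = V / R_total = 15.0 / 1593 = 0.009418 A
P_R2 = I² × R2 = (0.009418)² × 820 = 0.07273 W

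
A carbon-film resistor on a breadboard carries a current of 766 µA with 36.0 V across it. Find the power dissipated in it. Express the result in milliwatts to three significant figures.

27.6 mW

V and I are known directly — P = V I, no intermediate step needed.
P = 36.0 V × 0.0007660 A = 0.02758 W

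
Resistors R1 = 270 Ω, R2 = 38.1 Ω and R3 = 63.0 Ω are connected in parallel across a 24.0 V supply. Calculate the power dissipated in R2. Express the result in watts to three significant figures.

Every branch has 24.0 V across it, so for R2 the power is simply V²/R.
P_R2 = V² / R2 = (24.0)² / 38.1 Ω = 15.12 W

15.1 W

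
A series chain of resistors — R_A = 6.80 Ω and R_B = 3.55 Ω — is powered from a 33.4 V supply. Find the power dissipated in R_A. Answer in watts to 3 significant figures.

70.8 W

Every series element carries the same I. Get I from the total resistance, then P = I² × R_A.
R_total = 6.80 + 3.55 = 10.35 Ω
I = V / R_total = 33.4 / 10.35 = 3.227 A
P_R_A = I² × R_A = (3.227)² × 6.80 = 70.81 W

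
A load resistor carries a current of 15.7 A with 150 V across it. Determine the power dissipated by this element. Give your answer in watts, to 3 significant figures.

2360 W

Both the voltage across and the current through the element are known, so P = V I applies directly.
P = 150 V × 15.70 A = 2355 W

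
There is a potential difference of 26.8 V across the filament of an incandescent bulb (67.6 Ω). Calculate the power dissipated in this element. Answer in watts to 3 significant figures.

V and R are stated; P = V²/R avoids computing the current.
P = (26.8 V)² / 67.6 Ω = 10.62 W

10.6 W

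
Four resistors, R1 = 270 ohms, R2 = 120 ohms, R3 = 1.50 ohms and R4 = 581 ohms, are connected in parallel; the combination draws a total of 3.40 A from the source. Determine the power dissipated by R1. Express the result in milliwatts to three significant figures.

92.5 mW

We need the common branch voltage; get it from I_total × R_eq, then P = V²/R for the branch.
1/R_eq = 1/270 + 1/120 + 1/1.50 + 1/581 ⇒ R_eq = 1.470 Ω
V = I_total × R_eq = 3.400 × 1.470 = 4.997 V
P_R1 = V² / R1 = (4.997)² / 270 = 0.09248 W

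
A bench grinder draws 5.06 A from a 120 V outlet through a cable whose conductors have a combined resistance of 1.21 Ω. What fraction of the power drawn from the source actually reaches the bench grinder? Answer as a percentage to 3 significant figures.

94.9 %

The cable carries the full 5.06 A.
P_line = I² R_line = (5.060)² × 1.21 = 30.98 W
P_source = V I = 120 × 5.060 = 607.2 W; P_load = 576.2 W
η = P_load / P_source = 576.2 / 607.2 = 0.9490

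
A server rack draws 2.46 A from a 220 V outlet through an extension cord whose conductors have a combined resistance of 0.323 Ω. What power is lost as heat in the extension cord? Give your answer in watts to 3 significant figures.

Line loss is just I²R for the cable — we know both I and R_line directly.
The extension cord carries the full 2.46 A.
P_line = I² R_line = (2.460)² × 0.323 = 1.955 W

1.95 W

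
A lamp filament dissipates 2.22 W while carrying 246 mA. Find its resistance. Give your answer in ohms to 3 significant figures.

36.7 Ω

From P = V I = I²R = V²/R, with the two given quantities we get R = P / I².
R = 2.22 / (0.2460)² = 36.68 Ω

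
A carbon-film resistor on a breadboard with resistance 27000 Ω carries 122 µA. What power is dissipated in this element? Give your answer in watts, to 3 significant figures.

0.000402 W

The current through and the resistance of the element are both given; use P = I²R.
P = (0.0001220 A)² × 27000 Ω = 0.0004019 W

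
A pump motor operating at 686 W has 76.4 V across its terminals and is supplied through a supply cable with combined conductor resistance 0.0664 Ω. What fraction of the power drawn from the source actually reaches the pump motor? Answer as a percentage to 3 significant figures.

99.2 %

I = P / V = 686 / 76.4 = 8.979 A through the supply cable.
P_line = I² R_line = (8.979)² × 0.0664 = 5.353 W
P_source = P_load + P_line = 686.0 + 5.353 = 691.4 W
η = P_load / P_source = 686.0 / 691.4 = 0.9923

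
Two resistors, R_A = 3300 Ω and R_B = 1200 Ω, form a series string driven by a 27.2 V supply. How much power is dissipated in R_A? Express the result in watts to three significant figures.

0.121 W

Series elements share the same current, so find I first, then use P = I²R.
R_total = 3300 + 1200 = 4500 Ω
I = V / R_total = 27.2 / 4500 = 0.006044 A
P_R_A = I² × R_A = (0.006044)² × 3300 = 0.1206 W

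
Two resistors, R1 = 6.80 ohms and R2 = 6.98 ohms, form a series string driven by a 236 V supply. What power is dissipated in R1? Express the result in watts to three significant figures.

Since the resistors are in series they all carry the loop current I = V/R_total; the power in any one is I²R.
R_total = 6.80 + 6.98 = 13.78 Ω
I = V / R_total = 236 / 13.78 = 17.13 A
P_R1 = I² × R1 = (17.13)² × 6.80 = 1995 W

1990 W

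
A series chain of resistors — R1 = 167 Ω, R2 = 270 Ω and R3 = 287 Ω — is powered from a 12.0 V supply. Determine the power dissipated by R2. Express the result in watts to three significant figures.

Every series element carries the same I. Get I from the total resistance, then P = I² × R2.
R_total = 167 + 270 + 287 = 724.0 Ω
I = V / R_total = 12.0 / 724.0 = 0.01657 A
P_R2 = I² × R2 = (0.01657)² × 270 = 0.07417 W

0.0742 W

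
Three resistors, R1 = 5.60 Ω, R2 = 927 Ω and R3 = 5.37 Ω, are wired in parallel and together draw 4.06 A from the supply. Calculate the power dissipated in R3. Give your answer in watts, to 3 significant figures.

We need the common branch voltage; get it from I_total × R_eq, then P = V²/R for the branch.
1/R_eq = 1/5.60 + 1/927 + 1/5.37 ⇒ R_eq = 2.733 Ω
V = I_total × R_eq = 4.060 × 2.733 = 11.10 V
P_R3 = V² / R3 = (11.10)² / 5.37 = 22.93 W

22.9 W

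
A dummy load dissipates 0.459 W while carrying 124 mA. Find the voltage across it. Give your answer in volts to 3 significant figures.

3.70 V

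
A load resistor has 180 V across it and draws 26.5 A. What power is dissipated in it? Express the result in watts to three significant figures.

4770 W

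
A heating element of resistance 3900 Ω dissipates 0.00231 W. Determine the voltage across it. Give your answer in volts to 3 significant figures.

Rearranging the power relation for the two known quantities gives V = √(P R).
V = √(0.00231 × 3900) = 3.001 V

3.00 V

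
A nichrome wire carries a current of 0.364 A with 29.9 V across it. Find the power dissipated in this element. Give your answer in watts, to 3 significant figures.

10.9 W

Both the voltage across and the current through the element are known, so P = V I applies directly.
P = 29.9 V × 0.3640 A = 10.88 W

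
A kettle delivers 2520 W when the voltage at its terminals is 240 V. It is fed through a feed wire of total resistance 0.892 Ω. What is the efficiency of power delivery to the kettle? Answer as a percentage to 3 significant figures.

96.2 %

I = P / V = 2520 / 240 = 10.50 A through the feed wire.
P_line = I² R_line = (10.50)² × 0.892 = 98.34 W
P_source = P_load + P_line = 2520 + 98.34 = 2618 W
η = P_load / P_source = 2520 / 2618 = 0.9624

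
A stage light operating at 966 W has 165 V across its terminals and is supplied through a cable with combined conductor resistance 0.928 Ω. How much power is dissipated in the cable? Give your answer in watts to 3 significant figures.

Only the current and the line resistance are needed for the I²R loss.
I = P / V = 966 / 165 = 5.855 A through the cable.
P_line = I² R_line = (5.855)² × 0.928 = 31.81 W

31.8 W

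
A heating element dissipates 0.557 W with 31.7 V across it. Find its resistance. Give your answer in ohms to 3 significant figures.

Rearranging the power relation for the two known quantities gives R = V² / P.
R = (31.7)² / 0.557 = 1804 Ω

1800 Ω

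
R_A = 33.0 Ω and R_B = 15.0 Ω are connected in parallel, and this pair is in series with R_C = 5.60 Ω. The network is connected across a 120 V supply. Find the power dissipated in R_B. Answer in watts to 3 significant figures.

403 W

Collapse the R_A‖R_B pair into one equivalent R_p; then R_p and R_C form a series string.
R_p = (33.0×15.0)/(33.0+15.0) = 10.31 Ω
R_total = R_p + 5.60 = 10.31 + 5.60 = 15.91 Ω
I = V / R_total = 120 / 15.91 = 7.541 A
Voltage across the parallel pair: V_p = I × R_p = 7.541 × 10.31 = 77.77 V
R_B has V_p across it, so P = V_p²/R_B.
P_R_B = (77.77)² / 15.0 = 403.2 W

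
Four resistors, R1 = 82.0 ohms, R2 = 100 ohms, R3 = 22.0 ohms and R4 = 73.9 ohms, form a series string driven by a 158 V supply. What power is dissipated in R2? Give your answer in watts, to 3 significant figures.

In a series string the same current flows through every resistor — find that current, then P = I²R for the one we want.
R_total = 82.0 + 100 + 22.0 + 73.9 = 277.9 Ω
I = V / R_total = 158 / 277.9 = 0.5685 A
P_R2 = I² × R2 = (0.5685)² × 100 = 32.32 W

32.3 W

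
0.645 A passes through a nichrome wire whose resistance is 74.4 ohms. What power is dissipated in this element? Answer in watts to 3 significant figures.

Current and resistance are given, so P = I²R is the direct form.
P = (0.6450 A)² × 74.4 Ω = 30.95 W

31.0 W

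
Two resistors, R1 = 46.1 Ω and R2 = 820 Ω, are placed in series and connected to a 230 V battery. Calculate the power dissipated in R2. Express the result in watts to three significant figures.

Since the resistors are in series they all carry the loop current I = V/R_total; the power in any one is I²R.
R_total = 46.1 + 820 = 866.1 Ω
I = V / R_total = 230 / 866.1 = 0.2656 A
P_R2 = I² × R2 = (0.2656)² × 820 = 57.83 W

57.8 W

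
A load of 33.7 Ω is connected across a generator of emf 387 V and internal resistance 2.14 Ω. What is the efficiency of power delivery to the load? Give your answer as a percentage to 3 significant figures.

η = P_load/(P_load+P_int) = I²R/(I²R+I²r) = R/(R+r) — the I² cancels for series elements.
η = R / (R + r) = 33.7 / (33.7 + 2.14) = 0.9403

94.0 %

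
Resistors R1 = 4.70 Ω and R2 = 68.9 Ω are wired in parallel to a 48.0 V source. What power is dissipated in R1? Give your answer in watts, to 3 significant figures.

Each parallel branch sees the full supply voltage, so P = V²/R applies directly to the target branch.
P_R1 = V² / R1 = (48.0)² / 4.70 Ω = 490.2 W

490 W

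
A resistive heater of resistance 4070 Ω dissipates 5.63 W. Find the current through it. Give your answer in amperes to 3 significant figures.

0.0372 A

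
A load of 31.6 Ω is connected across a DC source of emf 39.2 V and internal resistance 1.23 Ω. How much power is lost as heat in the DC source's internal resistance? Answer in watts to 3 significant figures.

The source's internal resistance is just another series element carrying I; its dissipation is I²r.
I = ε / (r + R) = 39.2 / (1.23 + 31.6) = 1.194 A
P_int = I² r = (1.194)² × 1.23 = 1.754 W

1.75 W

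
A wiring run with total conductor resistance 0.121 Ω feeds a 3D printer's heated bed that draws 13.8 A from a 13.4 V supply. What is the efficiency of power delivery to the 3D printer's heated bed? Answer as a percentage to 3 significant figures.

The wiring run carries the full 13.8 A.
P_line = I² R_line = (13.80)² × 0.121 = 23.04 W
P_source = V I = 13.4 × 13.80 = 184.9 W; P_load = 161.9 W
η = P_load / P_source = 161.9 / 184.9 = 0.8754

87.5 %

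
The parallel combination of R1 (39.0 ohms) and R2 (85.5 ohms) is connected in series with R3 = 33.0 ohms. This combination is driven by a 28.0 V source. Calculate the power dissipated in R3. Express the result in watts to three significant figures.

Collapse the R1‖R2 pair into one equivalent R_p; then R_p and R3 form a series string.
R_p = (39.0×85.5)/(39.0+85.5) = 26.78 Ω
R_total = R_p + 33.0 = 26.78 + 33.0 = 59.78 Ω
I = V / R_total = 28.0 / 59.78 = 0.4684 A
R3 is the series element, so its power is I²R.
P_R3 = (0.4684)² × 33.0 = 7.239 W

7.24 W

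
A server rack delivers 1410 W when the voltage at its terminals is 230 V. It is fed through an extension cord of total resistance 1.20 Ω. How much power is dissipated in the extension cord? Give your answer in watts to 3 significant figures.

Line loss is just I²R for the cable — we know both I and R_line directly.
I = P / V = 1410 / 230 = 6.130 A through the extension cord.
P_line = I² R_line = (6.130)² × 1.20 = 45.10 W

45.1 W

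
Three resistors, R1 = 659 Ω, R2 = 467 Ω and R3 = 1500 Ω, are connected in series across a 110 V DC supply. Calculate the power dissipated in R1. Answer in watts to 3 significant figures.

Series elements share the same current, so find I first, then use P = I²R.
R_total = 659 + 467 + 1500 = 2626 Ω
I = V / R_total = 110 / 2626 = 0.04189 A
P_R1 = I² × R1 = (0.04189)² × 659 = 1.156 W

1.16 W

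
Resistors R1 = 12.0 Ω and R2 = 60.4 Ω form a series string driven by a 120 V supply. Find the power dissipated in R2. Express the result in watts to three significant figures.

166 W

Since the resistors are in series they all carry the loop current I = V/R_total; the power in any one is I²R.
R_total = 12.0 + 60.4 = 72.40 Ω
I = V / R_total = 120 / 72.40 = 1.657 A
P_R2 = I² × R2 = (1.657)² × 60.4 = 165.9 W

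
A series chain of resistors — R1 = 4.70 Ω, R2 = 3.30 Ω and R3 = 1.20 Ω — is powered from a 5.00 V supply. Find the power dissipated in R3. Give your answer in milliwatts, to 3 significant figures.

Series elements share the same current, so find I first, then use P = I²R.
R_total = 4.70 + 3.30 + 1.20 = 9.200 Ω
I = V / R_total = 5.00 / 9.200 = 0.5435 A
P_R3 = I² × R3 = (0.5435)² × 1.20 = 0.3544 W

354 mW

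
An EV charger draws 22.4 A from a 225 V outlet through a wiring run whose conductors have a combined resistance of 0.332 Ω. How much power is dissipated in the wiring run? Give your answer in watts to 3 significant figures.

The wiring run and load are in series, so the same current flows in both; the loss is I²R_line.
The wiring run carries the full 22.4 A.
P_line = I² R_line = (22.40)² × 0.332 = 166.6 W

167 W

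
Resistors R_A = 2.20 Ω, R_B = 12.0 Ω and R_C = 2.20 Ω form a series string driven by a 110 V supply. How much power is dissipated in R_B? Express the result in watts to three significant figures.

Since the resistors are in series they all carry the loop current I = V/R_total; the power in any one is I²R.
R_total = 2.20 + 12.0 + 2.20 = 16.40 Ω
I = V / R_total = 110 / 16.40 = 6.707 A
P_R_B = I² × R_B = (6.707)² × 12.0 = 539.9 W

540 W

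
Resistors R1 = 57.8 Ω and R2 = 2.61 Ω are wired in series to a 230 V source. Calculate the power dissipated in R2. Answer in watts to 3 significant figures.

In a series string the same current flows through every resistor — find that current, then P = I²R for the one we want.
R_total = 57.8 + 2.61 = 60.41 Ω
I = V / R_total = 230 / 60.41 = 3.807 A
P_R2 = I² × R2 = (3.807)² × 2.61 = 37.83 W

37.8 W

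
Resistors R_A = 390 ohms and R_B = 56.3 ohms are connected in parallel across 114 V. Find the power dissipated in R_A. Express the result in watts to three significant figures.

Each parallel branch sees the full supply voltage, so P = V²/R applies directly to the target branch.
P_R_A = V² / R_A = (114)² / 390 Ω = 33.32 W

33.3 W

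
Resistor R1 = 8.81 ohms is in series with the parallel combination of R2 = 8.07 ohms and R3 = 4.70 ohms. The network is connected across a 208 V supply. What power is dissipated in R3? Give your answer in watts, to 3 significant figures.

First combine the parallel branches into one equivalent R_p, then R1 + R_p is a series pair.
R_p = (8.07×4.70)/(8.07+4.70) = 2.970 Ω
R_total = 8.81 + 2.970 = 11.78 Ω
I = V / R_total = 208 / 11.78 = 17.66 A
Voltage across the parallel pair: V_p = I × R_p = 17.66 × 2.970 = 52.44 V
With V_p across R3, its power is V_p²/R3.
P_R3 = (52.44)² / 4.70 = 585.2 W

585 W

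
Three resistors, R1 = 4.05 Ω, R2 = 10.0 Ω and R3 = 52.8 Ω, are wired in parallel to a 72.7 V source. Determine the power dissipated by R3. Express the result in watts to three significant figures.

100 W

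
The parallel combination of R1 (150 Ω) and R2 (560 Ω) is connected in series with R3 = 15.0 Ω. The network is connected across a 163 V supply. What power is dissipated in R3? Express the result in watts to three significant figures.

22.4 W

First find R_p for the parallel pair, then treat R_p + R3 as a series loop.
R_p = (150×560)/(150+560) = 118.3 Ω
R_total = R_p + 15.0 = 118.3 + 15.0 = 133.3 Ω
I = V / R_total = 163 / 133.3 = 1.223 A
R3 is the series element, so its power is I²R.
P_R3 = (1.223)² × 15.0 = 22.43 W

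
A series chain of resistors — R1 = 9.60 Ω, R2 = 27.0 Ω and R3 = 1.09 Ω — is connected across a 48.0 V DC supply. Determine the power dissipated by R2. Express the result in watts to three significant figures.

The current is common to all series resistors; compute it, then apply P = I²R for the target.
R_total = 9.60 + 27.0 + 1.09 = 37.69 Ω
I = V / R_total = 48.0 / 37.69 = 1.274 A
P_R2 = I² × R2 = (1.274)² × 27.0 = 43.79 W

43.8 W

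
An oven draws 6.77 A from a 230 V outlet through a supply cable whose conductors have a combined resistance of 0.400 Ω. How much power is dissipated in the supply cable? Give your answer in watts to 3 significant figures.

18.3 W

Only the current and the line resistance are needed for the I²R loss.
The supply cable carries the full 6.77 A.
P_line = I² R_line = (6.770)² × 0.400 = 18.33 W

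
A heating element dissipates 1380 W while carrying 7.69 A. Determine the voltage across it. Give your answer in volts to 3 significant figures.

179 V

Inverting the appropriate power form: V = P / I.
V = 1380 / 7.690 = 179.5 V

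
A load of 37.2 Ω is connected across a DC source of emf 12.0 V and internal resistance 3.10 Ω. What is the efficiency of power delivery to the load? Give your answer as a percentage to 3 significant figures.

92.3 %

η = P_load/(P_load+P_int) = I²R/(I²R+I²r) = R/(R+r) — the I² cancels for series elements.
η = R / (R + r) = 37.2 / (37.2 + 3.10) = 0.9231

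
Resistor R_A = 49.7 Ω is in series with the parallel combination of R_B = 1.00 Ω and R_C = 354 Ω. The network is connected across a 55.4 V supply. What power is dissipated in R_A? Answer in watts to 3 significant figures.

59.3 W

Replace R_B and R_C with their parallel equivalent so the circuit becomes R_A in series with R_p.
R_p = (1.00×354)/(1.00+354) = 0.9972 Ω
R_total = 49.7 + 0.9972 = 50.70 Ω
I = V / R_total = 55.4 / 50.70 = 1.093 A
All the current flows through R_A; use P = I²R.
P_R_A = (1.093)² × 49.7 = 59.35 W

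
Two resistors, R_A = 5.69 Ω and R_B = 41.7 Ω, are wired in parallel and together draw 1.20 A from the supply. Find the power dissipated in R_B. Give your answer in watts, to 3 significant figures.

The branches share the same voltage, but only the total current is given — find V from the equivalent resistance first.
1/R_eq = 1/5.69 + 1/41.7 ⇒ R_eq = 5.007 Ω
V = I_total × R_eq = 1.200 × 5.007 = 6.008 V
P_R_B = V² / R_B = (6.008)² / 41.7 = 0.8657 W

0.866 W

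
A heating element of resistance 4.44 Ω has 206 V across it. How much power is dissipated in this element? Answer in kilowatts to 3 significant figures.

Voltage and resistance are given, so P = V²/R is the one-step route.
P = (206 V)² / 4.44 Ω = 9558 W

9.56 kW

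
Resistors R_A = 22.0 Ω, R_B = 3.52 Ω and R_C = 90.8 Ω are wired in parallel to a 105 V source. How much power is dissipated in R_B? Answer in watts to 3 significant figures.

Each parallel branch sees the full supply voltage, so P = V²/R applies directly to the target branch.
P_R_B = V² / R_B = (105)² / 3.52 Ω = 3132 W

3130 W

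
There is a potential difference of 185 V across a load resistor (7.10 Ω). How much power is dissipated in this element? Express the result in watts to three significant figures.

We know the drop across the element and its resistance — P = V²/R, one step.
P = (185 V)² / 7.10 Ω = 4820 W

4820 W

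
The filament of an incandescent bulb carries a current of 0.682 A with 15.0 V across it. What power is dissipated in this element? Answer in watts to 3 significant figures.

10.2 W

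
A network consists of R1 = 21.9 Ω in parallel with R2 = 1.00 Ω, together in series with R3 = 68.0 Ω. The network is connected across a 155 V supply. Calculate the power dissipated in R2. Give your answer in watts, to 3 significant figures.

First find R_p for the parallel pair, then treat R_p + R3 as a series loop.
R_p = (21.9×1.00)/(21.9+1.00) = 0.9563 Ω
R_total = R_p + 68.0 = 0.9563 + 68.0 = 68.96 Ω
I = V / R_total = 155 / 68.96 = 2.248 A
Voltage across the parallel pair: V_p = I × R_p = 2.248 × 0.9563 = 2.150 V
Use P = V²/R for R2 with V = V_p.
P_R2 = (2.150)² / 1.00 = 4.621 W

4.62 W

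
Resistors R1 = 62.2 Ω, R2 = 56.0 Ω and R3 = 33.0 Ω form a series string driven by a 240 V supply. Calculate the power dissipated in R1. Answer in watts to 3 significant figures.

157 W

In a series string the same current flows through every resistor — find that current, then P = I²R for the one we want.
R_total = 62.2 + 56.0 + 33.0 = 151.2 Ω
I = V / R_total = 240 / 151.2 = 1.587 A
P_R1 = I² × R1 = (1.587)² × 62.2 = 156.7 W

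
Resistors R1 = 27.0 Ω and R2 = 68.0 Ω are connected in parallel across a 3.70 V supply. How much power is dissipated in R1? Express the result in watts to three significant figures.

0.507 W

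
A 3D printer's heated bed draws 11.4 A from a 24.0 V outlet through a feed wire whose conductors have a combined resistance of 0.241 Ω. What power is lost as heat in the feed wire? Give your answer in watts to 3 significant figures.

The feed wire is a series resistance carrying the load current; its dissipation is I²R_line.
The feed wire carries the full 11.4 A.
P_line = I² R_line = (11.40)² × 0.241 = 31.32 W

31.3 W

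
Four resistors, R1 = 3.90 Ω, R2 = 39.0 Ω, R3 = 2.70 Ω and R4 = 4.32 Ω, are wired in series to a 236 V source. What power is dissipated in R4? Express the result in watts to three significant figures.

96.6 W

Since the resistors are in series they all carry the loop current I = V/R_total; the power in any one is I²R.
R_total = 3.90 + 39.0 + 2.70 + 4.32 = 49.92 Ω
I = V / R_total = 236 / 49.92 = 4.728 A
P_R4 = I² × R4 = (4.728)² × 4.32 = 96.55 W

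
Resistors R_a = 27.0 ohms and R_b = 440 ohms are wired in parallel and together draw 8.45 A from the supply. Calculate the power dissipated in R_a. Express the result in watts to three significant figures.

1710 W

Only the total current is stated, so first find the parallel equivalent to get the voltage across the combination.
1/R_eq = 1/27.0 + 1/440 ⇒ R_eq = 25.44 Ω
V = I_total × R_eq = 8.450 × 25.44 = 215.0 V
P_R_a = V² / R_a = (215.0)² / 27.0 = 1711 W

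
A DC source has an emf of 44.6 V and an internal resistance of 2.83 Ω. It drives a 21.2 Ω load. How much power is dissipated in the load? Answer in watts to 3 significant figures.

73.0 W

Load and internal resistance form a series loop — compute the loop current, then the load power via I²R.
I = ε / (r + R) = 44.6 / (2.83 + 21.2) = 1.856 A
P_load = I² R = (1.856)² × 21.2 = 73.03 W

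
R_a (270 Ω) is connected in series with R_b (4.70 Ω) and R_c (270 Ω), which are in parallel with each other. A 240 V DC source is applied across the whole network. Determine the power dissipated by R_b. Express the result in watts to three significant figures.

3.47 W

Replace R_b and R_c with their parallel equivalent so the circuit becomes R_a in series with R_p.
R_p = (4.70×270)/(4.70+270) = 4.620 Ω
R_total = 270 + 4.620 = 274.6 Ω
I = V / R_total = 240 / 274.6 = 0.8739 A
Voltage across the parallel pair: V_p = I × R_p = 0.8739 × 4.620 = 4.037 V
With V_p across R_b, its power is V_p²/R_b.
P_R_b = (4.037)² / 4.70 = 3.468 W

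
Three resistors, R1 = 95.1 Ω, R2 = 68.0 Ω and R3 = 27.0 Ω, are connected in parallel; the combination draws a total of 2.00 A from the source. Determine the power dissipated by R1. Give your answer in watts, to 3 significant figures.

Only the total current is stated, so first find the parallel equivalent to get the voltage across the combination.
1/R_eq = 1/95.1 + 1/68.0 + 1/27.0 ⇒ R_eq = 16.06 Ω
V = I_total × R_eq = 2.000 × 16.06 = 32.12 V
P_R1 = V² / R1 = (32.12)² / 95.1 = 10.85 W

10.9 W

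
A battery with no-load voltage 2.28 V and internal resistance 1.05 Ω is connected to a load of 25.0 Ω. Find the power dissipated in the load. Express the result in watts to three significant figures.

0.192 W

The internal resistance and the load are in series, so the same I flows through both; get I from ε/(r+R), then I²R for the load.
I = ε / (r + R) = 2.28 / (1.05 + 25.0) = 0.08752 A
P_load = I² R = (0.08752)² × 25.0 = 0.1915 W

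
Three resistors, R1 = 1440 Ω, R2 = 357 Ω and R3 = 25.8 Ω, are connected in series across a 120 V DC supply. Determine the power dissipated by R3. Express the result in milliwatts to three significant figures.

112 mW

Series elements share the same current, so find I first, then use P = I²R.
R_total = 1440 + 357 + 25.8 = 1823 Ω
I = V / R_total = 120 / 1823 = 0.06583 A
P_R3 = I² × R3 = (0.06583)² × 25.8 = 0.1118 W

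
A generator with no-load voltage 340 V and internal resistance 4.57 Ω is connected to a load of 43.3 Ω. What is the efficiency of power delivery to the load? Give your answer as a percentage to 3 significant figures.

90.5 %

Both r and R carry the same current, so the power split is just the resistance split: η = R/(R+r).
η = R / (R + r) = 43.3 / (43.3 + 4.57) = 0.9045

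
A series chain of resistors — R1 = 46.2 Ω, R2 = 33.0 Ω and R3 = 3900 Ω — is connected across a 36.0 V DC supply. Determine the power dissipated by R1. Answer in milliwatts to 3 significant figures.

3.78 mW

In a series string the same current flows through every resistor — find that current, then P = I²R for the one we want.
R_total = 46.2 + 33.0 + 3900 = 3979 Ω
I = V / R_total = 36.0 / 3979 = 0.009047 A
P_R1 = I² × R1 = (0.009047)² × 46.2 = 0.003781 W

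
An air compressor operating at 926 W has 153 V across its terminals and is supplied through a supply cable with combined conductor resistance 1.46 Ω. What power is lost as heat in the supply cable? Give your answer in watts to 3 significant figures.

The supply cable and load are in series, so the same current flows in both; the loss is I²R_line.
I = P / V = 926 / 153 = 6.052 A through the supply cable.
P_line = I² R_line = (6.052)² × 1.46 = 53.48 W

53.5 W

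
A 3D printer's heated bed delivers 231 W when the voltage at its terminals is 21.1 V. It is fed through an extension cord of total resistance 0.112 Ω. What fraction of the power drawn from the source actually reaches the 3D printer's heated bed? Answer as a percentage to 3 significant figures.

I = P / V = 231 / 21.1 = 10.95 A through the extension cord.
P_line = I² R_line = (10.95)² × 0.112 = 13.42 W
P_source = P_load + P_line = 231.0 + 13.42 = 244.4 W
η = P_load / P_source = 231.0 / 244.4 = 0.9451

94.5 %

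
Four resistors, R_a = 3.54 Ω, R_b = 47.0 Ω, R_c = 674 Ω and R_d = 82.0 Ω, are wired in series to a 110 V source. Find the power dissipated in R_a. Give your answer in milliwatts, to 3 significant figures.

The current is common to all series resistors; compute it, then apply P = I²R for the target.
R_total = 3.54 + 47.0 + 674 + 82.0 = 806.5 Ω
I = V / R_total = 110 / 806.5 = 0.1364 A
P_R_a = I² × R_a = (0.1364)² × 3.54 = 0.06585 W

65.8 mW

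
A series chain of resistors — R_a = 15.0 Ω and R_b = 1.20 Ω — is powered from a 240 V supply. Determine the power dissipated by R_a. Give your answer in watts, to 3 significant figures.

3290 W

Every series element carries the same I. Get I from the total resistance, then P = I² × R_a.
R_total = 15.0 + 1.20 = 16.20 Ω
I = V / R_total = 240 / 16.20 = 14.81 A
P_R_a = I² × R_a = (14.81)² × 15.0 = 3292 W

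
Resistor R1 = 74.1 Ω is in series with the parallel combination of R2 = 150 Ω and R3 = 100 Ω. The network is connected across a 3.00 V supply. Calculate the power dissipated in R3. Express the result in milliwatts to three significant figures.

First combine the parallel branches into one equivalent R_p, then R1 + R_p is a series pair.
R_p = (150×100)/(150+100) = 60.00 Ω
R_total = 74.1 + 60.00 = 134.1 Ω
I = V / R_total = 3.00 / 134.1 = 0.02237 A
Voltage across the parallel pair: V_p = I × R_p = 0.02237 × 60.00 = 1.342 V
R3 sees V_p directly, so P = V_p² / R3.
P_R3 = (1.342)² / 100 = 0.01802 W

18.0 mW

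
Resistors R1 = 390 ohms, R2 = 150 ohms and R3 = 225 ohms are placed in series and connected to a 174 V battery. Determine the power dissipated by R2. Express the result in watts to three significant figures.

The current is common to all series resistors; compute it, then apply P = I²R for the target.
R_total = 390 + 150 + 225 = 765.0 Ω
I = V / R_total = 174 / 765.0 = 0.2275 A
P_R2 = I² × R2 = (0.2275)² × 150 = 7.760 W

7.76 W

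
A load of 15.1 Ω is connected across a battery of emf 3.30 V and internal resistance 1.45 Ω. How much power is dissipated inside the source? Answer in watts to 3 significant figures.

The source's internal resistance is just another series element carrying I; its dissipation is I²r.
I = ε / (r + R) = 3.30 / (1.45 + 15.1) = 0.1994 A
P_int = I² r = (0.1994)² × 1.45 = 0.05765 W

0.0577 W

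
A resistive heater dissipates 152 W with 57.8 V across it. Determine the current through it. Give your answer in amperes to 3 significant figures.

2.63 A

The two known quantities fix the third via I = P / V.
I = 152 / 57.8 = 2.630 A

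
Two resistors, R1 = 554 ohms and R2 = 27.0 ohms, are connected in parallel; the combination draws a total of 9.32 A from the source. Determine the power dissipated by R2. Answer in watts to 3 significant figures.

2130 W

Only the total current is stated, so first find the parallel equivalent to get the voltage across the combination.
1/R_eq = 1/554 + 1/27.0 ⇒ R_eq = 25.75 Ω
V = I_total × R_eq = 9.320 × 25.75 = 239.9 V
P_R2 = V² / R2 = (239.9)² / 27.0 = 2132 W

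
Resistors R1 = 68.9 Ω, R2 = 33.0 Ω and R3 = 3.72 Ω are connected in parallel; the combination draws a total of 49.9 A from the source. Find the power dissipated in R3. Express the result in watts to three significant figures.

The branches share the same voltage, but only the total current is given — find V from the equivalent resistance first.
1/R_eq = 1/68.9 + 1/33.0 + 1/3.72 ⇒ R_eq = 3.188 Ω
V = I_total × R_eq = 49.90 × 3.188 = 159.1 V
P_R3 = V² / R3 = (159.1)² / 3.72 = 6805 W

6800 W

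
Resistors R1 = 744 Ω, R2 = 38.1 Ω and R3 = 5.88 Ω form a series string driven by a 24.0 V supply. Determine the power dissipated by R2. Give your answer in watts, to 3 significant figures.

0.0353 W

Every series element carries the same I. Get I from the total resistance, then P = I² × R2.
R_total = 744 + 38.1 + 5.88 = 788.0 Ω
I = V / R_total = 24.0 / 788.0 = 0.03046 A
P_R2 = I² × R2 = (0.03046)² × 38.1 = 0.03534 W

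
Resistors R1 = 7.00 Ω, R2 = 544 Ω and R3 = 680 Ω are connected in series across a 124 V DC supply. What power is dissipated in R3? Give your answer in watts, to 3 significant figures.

The current is common to all series resistors; compute it, then apply P = I²R for the target.
R_total = 7.00 + 544 + 680 = 1231 Ω
I = V / R_total = 124 / 1231 = 0.1007 A
P_R3 = I² × R3 = (0.1007)² × 680 = 6.900 W

6.90 W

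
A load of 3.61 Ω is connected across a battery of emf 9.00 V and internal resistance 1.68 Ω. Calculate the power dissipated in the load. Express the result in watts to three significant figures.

The internal resistance and the load are in series, so the same I flows through both; get I from ε/(r+R), then I²R for the load.
I = ε / (r + R) = 9.00 / (1.68 + 3.61) = 1.701 A
P_load = I² R = (1.701)² × 3.61 = 10.45 W

10.4 W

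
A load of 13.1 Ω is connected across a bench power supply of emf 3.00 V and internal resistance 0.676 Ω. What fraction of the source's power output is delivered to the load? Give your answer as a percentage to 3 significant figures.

95.1 %

Both r and R carry the same current, so the power split is just the resistance split: η = R/(R+r).
η = R / (R + r) = 13.1 / (13.1 + 0.676) = 0.9509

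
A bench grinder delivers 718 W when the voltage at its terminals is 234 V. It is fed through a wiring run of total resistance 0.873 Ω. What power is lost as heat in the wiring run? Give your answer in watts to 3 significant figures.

8.22 W

The wiring run is a series resistance carrying the load current; its dissipation is I²R_line.
I = P / V = 718 / 234 = 3.068 A through the wiring run.
P_line = I² R_line = (3.068)² × 0.873 = 8.219 W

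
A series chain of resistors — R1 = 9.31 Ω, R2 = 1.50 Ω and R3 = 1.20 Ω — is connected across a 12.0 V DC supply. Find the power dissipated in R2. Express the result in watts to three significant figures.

1.50 W

Since the resistors are in series they all carry the loop current I = V/R_total; the power in any one is I²R.
R_total = 9.31 + 1.50 + 1.20 = 12.01 Ω
I = V / R_total = 12.0 / 12.01 = 0.9992 A
P_R2 = I² × R2 = (0.9992)² × 1.50 = 1.498 W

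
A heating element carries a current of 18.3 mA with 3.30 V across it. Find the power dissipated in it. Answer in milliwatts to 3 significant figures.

Since both terminal voltage and current are stated, P = V I gives the power in one step.
P = 3.30 V × 0.01830 A = 0.06039 W

60.4 mW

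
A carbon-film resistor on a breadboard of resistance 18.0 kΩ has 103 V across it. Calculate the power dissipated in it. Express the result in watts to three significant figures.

0.589 W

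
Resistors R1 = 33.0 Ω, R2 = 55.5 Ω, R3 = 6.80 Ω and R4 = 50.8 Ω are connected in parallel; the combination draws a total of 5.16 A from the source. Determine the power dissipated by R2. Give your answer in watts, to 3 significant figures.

We need the common branch voltage; get it from I_total × R_eq, then P = V²/R for the branch.
1/R_eq = 1/33.0 + 1/55.5 + 1/6.80 + 1/50.8 ⇒ R_eq = 4.650 Ω
V = I_total × R_eq = 5.160 × 4.650 = 23.99 V
P_R2 = V² / R2 = (23.99)² / 55.5 = 10.37 W

10.4 W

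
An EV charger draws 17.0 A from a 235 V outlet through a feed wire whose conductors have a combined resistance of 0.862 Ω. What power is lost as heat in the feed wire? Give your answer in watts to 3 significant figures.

249 W

Only the current and the line resistance are needed for the I²R loss.
The feed wire carries the full 17.0 A.
P_line = I² R_line = (17.00)² × 0.862 = 249.1 W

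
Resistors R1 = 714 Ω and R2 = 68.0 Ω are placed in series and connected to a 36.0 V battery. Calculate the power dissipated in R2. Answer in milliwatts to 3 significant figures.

144 mW

The current is common to all series resistors; compute it, then apply P = I²R for the target.
R_total = 714 + 68.0 = 782.0 Ω
I = V / R_total = 36.0 / 782.0 = 0.04604 A
P_R2 = I² × R2 = (0.04604)² × 68.0 = 0.1441 W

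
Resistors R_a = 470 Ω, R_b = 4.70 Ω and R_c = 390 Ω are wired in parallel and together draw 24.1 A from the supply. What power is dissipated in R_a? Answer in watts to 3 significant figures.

26.1 W

Only the total current is stated, so first find the parallel equivalent to get the voltage across the combination.
1/R_eq = 1/470 + 1/4.70 + 1/390 ⇒ R_eq = 4.599 Ω
V = I_total × R_eq = 24.10 × 4.599 = 110.8 V
P_R_a = V² / R_a = (110.8)² / 470 = 26.13 W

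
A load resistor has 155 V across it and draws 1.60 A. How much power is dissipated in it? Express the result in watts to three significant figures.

With V and I both given, power follows immediately from P = V I.
P = 155 V × 1.600 A = 248.0 W

248 W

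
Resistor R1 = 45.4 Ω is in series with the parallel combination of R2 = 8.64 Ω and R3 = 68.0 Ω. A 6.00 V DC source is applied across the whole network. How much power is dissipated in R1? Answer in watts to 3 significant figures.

Reduce the parallel pair to R_p first; the network is then a simple series string.
R_p = (8.64×68.0)/(8.64+68.0) = 7.666 Ω
R_total = 45.4 + 7.666 = 53.07 Ω
I = V / R_total = 6.00 / 53.07 = 0.1131 A
The full supply current passes through R1: P = I²R.
P_R1 = (0.1131)² × 45.4 = 0.5804 W

0.580 W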